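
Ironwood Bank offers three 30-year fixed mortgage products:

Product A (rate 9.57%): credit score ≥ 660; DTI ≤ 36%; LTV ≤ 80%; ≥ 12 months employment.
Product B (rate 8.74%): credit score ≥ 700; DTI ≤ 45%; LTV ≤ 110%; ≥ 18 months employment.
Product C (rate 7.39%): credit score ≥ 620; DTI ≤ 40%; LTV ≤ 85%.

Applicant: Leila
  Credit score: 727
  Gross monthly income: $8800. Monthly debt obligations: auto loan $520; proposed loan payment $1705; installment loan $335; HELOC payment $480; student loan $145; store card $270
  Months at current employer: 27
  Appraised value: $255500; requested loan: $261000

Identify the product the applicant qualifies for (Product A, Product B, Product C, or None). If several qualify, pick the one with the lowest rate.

Total debts = (520 + 1,705 + 335 + 480 + 145 + 270) = 3,455; DTI = 3,455/8,800 = 39.3%.
LTV = 261,000/255,500 = 102.2%.
Product A: score 727 ≥ 660; DTI 39.3% > 36%; LTV 102.2% > 80%; employment 27 ≥ 12 mo → does not qualify.
Product B: score 727 ≥ 700; DTI 39.3% ≤ 45%; LTV 102.2% ≤ 110%; employment 27 ≥ 18 mo → qualifies.
Product C: score 727 ≥ 620; DTI 39.3% ≤ 40%; LTV 102.2% > 85% → does not qualify.

Product B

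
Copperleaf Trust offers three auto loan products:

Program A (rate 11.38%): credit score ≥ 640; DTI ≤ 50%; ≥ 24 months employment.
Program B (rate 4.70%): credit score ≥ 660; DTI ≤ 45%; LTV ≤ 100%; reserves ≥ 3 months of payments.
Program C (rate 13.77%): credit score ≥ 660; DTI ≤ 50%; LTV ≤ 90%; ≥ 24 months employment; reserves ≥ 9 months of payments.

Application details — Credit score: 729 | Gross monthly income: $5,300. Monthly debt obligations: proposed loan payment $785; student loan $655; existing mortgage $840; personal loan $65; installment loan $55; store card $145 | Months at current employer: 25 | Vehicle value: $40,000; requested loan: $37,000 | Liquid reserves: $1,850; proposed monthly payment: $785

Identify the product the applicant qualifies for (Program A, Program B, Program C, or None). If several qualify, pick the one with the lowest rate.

Total debts = (785 + 655 + 840 + 65 + 55 + 145) = 2,545; DTI = 2,545/5,300 = 48%.
LTV = 37,000/40,000 = 92.5%.
Reserves = 1,850/785 = 2.4 months.
Program A: score 729 ≥ 640; DTI 48% ≤ 50%; employment 25 ≥ 24 mo → qualifies.
Program B: score 729 ≥ 660; DTI 48% > 45%; LTV 92.5% ≤ 100%; reserves 2.4 < 3 mo → does not qualify.
Program C: score 729 ≥ 660; DTI 48% ≤ 50%; LTV 92.5% > 90%; employment 25 ≥ 24 mo; reserves 2.4 < 9 mo → does not qualify.

Program A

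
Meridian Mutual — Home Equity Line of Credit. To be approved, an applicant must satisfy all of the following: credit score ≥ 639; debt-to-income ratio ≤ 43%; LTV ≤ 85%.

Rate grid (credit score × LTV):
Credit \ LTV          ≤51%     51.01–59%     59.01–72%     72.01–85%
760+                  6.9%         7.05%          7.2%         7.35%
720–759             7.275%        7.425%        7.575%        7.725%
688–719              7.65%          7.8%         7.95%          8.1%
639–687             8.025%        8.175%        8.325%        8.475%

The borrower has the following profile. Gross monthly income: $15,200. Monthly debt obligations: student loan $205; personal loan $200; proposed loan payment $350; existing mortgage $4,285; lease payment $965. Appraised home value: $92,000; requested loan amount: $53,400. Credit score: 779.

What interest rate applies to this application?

7.05%

Credit score 779 ≥ 639; Total monthly debts = (205 + 200 + 350 + 4,285 + 965) = 6,005. Debt-to-income = 6,005/15,200 = 39.5% — meets 43% limit
Loan-to-value = 53,400/92,000 = 58% — pass (85% max)
Row: 779 falls in 760+. Column: 58% falls in 51.01–59%. Rate = 7.05%.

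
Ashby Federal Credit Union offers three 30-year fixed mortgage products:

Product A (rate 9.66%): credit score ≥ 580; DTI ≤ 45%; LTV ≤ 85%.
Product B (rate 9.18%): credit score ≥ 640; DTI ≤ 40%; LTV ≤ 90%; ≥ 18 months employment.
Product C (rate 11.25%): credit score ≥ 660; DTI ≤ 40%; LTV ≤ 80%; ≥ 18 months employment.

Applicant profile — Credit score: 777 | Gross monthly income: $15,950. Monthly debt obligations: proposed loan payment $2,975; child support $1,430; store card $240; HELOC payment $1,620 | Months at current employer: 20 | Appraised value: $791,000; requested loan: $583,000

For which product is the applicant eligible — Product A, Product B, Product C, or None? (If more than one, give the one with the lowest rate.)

Product B

Total debts = (2,975 + 1,430 + 240 + 1,620) = 6,265; DTI = 6,265/15,950 = 39.3%.
LTV = 583,000/791,000 = 73.7%.
Product A: score 777 ≥ 580; DTI 39.3% ≤ 45%; LTV 73.7% ≤ 85% → qualifies.
Product B: score 777 ≥ 640; DTI 39.3% ≤ 40%; LTV 73.7% ≤ 90%; employment 20 ≥ 18 mo → qualifies.
Product C: score 777 ≥ 660; DTI 39.3% ≤ 40%; LTV 73.7% ≤ 80%; employment 20 ≥ 18 mo → qualifies.
Qualifying: Product A, Product B, Product C. Lowest rate is 9.18% → Product B.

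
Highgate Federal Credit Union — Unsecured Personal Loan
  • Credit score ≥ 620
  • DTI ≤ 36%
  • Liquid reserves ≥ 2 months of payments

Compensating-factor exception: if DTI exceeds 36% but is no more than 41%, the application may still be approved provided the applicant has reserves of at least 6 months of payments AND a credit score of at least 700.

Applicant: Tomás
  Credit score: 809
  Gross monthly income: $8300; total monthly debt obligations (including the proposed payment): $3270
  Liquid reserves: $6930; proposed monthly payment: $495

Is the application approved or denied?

Approved

Credit score 809 ≥ 620 (meets base)
DTI: 3,270 ÷ 8,300 = 39.4%, over the 36% base limit.
Reserves: 6,930 ÷ 495 = 14.0 months (meets 2-month minimum)
DTI 39.4% is within the 36%–41% exception band; checking compensating factors.
Override check — reserves: 14.0 mo (ok); score: 809 (ok).
Both override conditions satisfied; DTI exception granted.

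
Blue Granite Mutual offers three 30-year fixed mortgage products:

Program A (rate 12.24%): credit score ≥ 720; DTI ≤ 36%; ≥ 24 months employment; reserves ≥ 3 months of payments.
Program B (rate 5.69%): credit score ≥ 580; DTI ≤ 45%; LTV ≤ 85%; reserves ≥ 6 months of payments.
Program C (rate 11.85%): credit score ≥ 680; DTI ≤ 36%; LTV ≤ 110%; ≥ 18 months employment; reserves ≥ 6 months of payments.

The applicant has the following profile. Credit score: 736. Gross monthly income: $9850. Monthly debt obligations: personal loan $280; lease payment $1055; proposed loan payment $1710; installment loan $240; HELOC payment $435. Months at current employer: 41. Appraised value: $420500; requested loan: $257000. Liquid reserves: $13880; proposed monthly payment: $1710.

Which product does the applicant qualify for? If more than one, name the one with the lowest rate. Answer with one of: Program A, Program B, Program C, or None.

Program B

Total debts = (280 + 1,055 + 1,710 + 240 + 435) = 3,720; DTI = 3,720/9,850 = 37.8%.
LTV = 257,000/420,500 = 61.1%.
Reserves = 13,880/1,710 = 8.1 months.
Program A: score 736 ≥ 720; DTI 37.8% > 36%; employment 41 ≥ 24 mo; reserves 8.1 ≥ 3 mo → does not qualify.
Program B: score 736 ≥ 580; DTI 37.8% ≤ 45%; LTV 61.1% ≤ 85%; reserves 8.1 ≥ 6 mo → qualifies.
Program C: score 736 ≥ 680; DTI 37.8% > 36%; LTV 61.1% ≤ 110%; employment 41 ≥ 18 mo; reserves 8.1 ≥ 6 mo → does not qualify.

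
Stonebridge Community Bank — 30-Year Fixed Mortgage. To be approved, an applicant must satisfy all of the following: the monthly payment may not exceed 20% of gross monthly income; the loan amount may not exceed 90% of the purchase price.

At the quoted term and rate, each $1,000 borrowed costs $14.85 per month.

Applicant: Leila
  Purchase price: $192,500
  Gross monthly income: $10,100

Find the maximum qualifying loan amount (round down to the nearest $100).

$136,000

Payment cap: 20% × $10,100 = $2,020/month.
At $14.85 per $1,000, that supports 2,020/14.85 × 1,000 ≈ $136,026 → $136,000.
LTV cap: 90% × $192,500 = $173,250 → $173,200.
Binding constraint: payment-to-income.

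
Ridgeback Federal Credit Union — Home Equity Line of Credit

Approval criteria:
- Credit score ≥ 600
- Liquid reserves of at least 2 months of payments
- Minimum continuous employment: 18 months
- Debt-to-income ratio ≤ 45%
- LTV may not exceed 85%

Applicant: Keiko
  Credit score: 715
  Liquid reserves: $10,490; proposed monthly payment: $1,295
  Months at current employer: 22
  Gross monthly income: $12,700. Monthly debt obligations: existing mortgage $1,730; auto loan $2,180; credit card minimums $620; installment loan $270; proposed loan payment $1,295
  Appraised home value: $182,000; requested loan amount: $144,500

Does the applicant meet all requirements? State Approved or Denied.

Credit score 715 ≥ 600 (meets)
Reserves: 10,490 ÷ 1,295 = 8.1 months (meets 2-month minimum)
Employment 22 ≥ 18 months
Total monthly debts = (1,730 + 2,180 + 620 + 270 + 1,295) = 6,095. DTI = 6,095/12,700 = 48% > 45%
Loan-to-value = 144,500/182,000 = 79.4% — pass (85% max)
Fails on DTI.

Denied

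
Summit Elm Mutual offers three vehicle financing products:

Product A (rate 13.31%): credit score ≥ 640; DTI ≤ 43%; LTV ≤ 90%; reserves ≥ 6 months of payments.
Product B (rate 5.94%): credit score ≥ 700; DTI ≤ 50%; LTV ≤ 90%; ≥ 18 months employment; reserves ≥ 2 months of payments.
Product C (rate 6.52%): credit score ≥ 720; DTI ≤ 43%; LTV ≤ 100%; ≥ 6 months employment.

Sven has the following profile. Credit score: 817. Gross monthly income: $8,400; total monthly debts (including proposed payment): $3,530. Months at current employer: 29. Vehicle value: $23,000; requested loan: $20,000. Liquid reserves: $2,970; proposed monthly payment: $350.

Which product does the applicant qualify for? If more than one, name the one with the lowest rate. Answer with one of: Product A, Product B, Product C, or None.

Product B

DTI = 3,530/8,400 = 42%.
LTV = 20,000/23,000 = 87%.
Reserves = 2,970/350 = 8.5 months.
Product A: score 817 ≥ 640; DTI 42% ≤ 43%; LTV 87% ≤ 90%; reserves 8.5 ≥ 6 mo → qualifies.
Product B: score 817 ≥ 700; DTI 42% ≤ 50%; LTV 87% ≤ 90%; employment 29 ≥ 18 mo; reserves 8.5 ≥ 2 mo → qualifies.
Product C: score 817 ≥ 720; DTI 42% ≤ 43%; LTV 87% ≤ 100%; employment 29 ≥ 6 mo → qualifies.
Qualifying: Product A, Product B, Product C. Lowest rate is 5.94% → Product B.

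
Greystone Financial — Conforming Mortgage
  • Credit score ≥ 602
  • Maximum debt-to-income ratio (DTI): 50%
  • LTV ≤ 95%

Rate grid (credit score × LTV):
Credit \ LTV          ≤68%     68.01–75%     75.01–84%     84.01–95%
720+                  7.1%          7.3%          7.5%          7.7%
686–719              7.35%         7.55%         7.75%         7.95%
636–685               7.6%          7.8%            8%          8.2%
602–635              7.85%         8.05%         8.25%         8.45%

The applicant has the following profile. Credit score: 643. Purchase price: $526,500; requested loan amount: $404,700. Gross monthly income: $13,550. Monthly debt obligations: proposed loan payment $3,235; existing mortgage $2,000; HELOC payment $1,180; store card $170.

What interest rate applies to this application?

8%

Credit score 643 ≥ 602; Total monthly debts = (3,235 + 2,000 + 1,180 + 170) = 6,585. DTI = 6,585/13,550 = 48.6% ≤ 50%
Loan-to-value = 404,700/526,500 = 76.9% — pass (95% max)
Row: 643 falls in 636–685. Column: 76.9% falls in 75.01–84%. Rate = 8%.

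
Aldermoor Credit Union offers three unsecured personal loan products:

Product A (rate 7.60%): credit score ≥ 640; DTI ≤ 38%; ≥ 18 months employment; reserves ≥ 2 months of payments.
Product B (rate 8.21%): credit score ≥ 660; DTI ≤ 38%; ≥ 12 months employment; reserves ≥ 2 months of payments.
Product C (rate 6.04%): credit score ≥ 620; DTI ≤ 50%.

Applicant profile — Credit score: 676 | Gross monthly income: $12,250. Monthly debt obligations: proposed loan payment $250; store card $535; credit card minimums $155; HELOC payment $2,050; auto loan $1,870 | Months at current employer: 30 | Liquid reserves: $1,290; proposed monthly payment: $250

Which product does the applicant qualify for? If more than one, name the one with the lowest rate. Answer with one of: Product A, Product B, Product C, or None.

Product C

Total debts = (250 + 535 + 155 + 2,050 + 1,870) = 4,860; DTI = 4,860/12,250 = 39.7%.
Reserves = 1,290/250 = 5.2 months.
Product A: score 676 ≥ 640; DTI 39.7% > 38%; employment 30 ≥ 18 mo; reserves 5.2 ≥ 2 mo → does not qualify.
Product B: score 676 ≥ 660; DTI 39.7% > 38%; employment 30 ≥ 12 mo; reserves 5.2 ≥ 2 mo → does not qualify.
Product C: score 676 ≥ 620; DTI 39.7% ≤ 50% → qualifies.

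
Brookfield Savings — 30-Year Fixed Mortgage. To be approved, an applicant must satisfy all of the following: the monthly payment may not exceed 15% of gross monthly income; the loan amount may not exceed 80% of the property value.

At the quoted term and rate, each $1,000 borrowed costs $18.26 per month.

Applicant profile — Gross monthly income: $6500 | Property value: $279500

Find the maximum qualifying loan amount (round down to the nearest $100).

Payment cap: 15% × $6,500 = $975/month.
At $18.26 per $1,000, that supports 975/18.26 × 1,000 ≈ $53,395 → $53,300.
LTV cap: 80% × $279,500 = $223,600 → $223,600.
Binding constraint: payment-to-income.

$53,300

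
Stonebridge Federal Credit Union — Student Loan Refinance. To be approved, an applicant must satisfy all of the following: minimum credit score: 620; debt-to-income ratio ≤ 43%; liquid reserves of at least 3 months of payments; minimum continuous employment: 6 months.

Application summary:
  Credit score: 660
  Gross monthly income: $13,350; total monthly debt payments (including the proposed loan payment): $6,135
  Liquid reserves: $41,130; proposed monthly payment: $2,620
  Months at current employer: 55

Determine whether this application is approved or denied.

Denied

Credit score 660 ≥ 620 (meets)
DTI: 6,135 ÷ 13,350 = 46%, exceeds the 43% cap
Reserves: 41,130 ÷ 2,620 = 15.7 months (meets 3-month minimum)
Employment 55 ≥ 6 months
Fails on DTI.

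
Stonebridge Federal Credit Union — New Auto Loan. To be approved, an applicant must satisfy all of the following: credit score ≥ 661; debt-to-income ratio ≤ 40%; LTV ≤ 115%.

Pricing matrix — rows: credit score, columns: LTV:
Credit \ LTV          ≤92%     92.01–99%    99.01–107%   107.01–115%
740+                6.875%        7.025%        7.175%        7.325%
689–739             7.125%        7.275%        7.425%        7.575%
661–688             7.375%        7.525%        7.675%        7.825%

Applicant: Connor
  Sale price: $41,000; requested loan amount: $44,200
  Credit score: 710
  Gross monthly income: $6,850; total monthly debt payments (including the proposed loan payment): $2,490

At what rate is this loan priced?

Credit score 710 ≥ 661; DTI = 2,490/6,850 = 36.4% ≤ 40%
Loan-to-value = 44,200/41,000 = 107.8% — pass (115% max)
Credit 710 → row 689–739; LTV 107.8% → column 107.01–115%. Grid cell → 7.575%.

7.575%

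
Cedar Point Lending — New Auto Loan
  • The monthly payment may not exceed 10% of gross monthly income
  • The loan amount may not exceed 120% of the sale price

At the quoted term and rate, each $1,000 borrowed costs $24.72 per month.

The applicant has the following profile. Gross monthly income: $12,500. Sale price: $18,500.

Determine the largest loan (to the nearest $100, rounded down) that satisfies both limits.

$22,200

Payment cap: 10% × $12,500 = $1,250/month.
At $24.72 per $1,000, that supports 1,250/24.72 × 1,000 ≈ $50,566 → $50,500.
LTV cap: 120% × $18,500 = $22,200 → $22,200.
Binding constraint: loan-to-value.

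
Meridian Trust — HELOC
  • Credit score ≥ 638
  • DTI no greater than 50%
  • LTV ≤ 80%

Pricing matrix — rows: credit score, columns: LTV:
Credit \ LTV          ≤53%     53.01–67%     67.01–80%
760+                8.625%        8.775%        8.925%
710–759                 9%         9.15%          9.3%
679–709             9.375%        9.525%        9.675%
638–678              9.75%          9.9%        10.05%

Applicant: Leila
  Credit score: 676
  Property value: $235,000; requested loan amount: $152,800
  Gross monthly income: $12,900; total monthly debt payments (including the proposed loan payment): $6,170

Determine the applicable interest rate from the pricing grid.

9.9%

Credit score 676 ≥ 638; DTI: 6,170 ÷ 12,900 = 47.8%, within the 50% cap
LTV = 152,800/235,000 = 65% ≤ 80%
Credit 676 → row 638–678; LTV 65% → column 53.01–67%. Grid cell → 9.9%.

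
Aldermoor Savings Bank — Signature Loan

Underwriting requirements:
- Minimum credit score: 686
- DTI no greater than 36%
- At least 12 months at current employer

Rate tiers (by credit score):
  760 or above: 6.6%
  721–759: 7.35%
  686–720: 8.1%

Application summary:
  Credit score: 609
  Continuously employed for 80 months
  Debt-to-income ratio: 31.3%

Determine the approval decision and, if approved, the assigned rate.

Credit score 609 < 686 (below minimum)
Employment 80 ≥ 12 months
Debt-to-income 31.3% vs 36% cap — pass
Not all requirements met → denied.

Denied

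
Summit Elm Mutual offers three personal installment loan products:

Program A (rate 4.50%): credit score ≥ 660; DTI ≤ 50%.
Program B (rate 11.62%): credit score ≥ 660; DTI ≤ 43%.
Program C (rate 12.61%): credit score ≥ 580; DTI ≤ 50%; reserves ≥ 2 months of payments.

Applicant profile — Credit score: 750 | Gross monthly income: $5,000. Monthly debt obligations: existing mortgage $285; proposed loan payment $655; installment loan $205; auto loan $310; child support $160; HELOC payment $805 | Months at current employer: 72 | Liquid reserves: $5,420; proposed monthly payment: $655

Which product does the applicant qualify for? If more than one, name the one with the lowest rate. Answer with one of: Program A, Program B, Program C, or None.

Total debts = (285 + 655 + 205 + 310 + 160 + 805) = 2,420; DTI = 2,420/5,000 = 48.4%.
Reserves = 5,420/655 = 8.3 months.
Program A: score 750 ≥ 660; DTI 48.4% ≤ 50% → qualifies.
Program B: score 750 ≥ 660; DTI 48.4% > 43% → does not qualify.
Program C: score 750 ≥ 580; DTI 48.4% ≤ 50%; reserves 8.3 ≥ 2 mo → qualifies.
Qualifying: Program A, Program C. Lowest rate is 4.50% → Program A.

Program A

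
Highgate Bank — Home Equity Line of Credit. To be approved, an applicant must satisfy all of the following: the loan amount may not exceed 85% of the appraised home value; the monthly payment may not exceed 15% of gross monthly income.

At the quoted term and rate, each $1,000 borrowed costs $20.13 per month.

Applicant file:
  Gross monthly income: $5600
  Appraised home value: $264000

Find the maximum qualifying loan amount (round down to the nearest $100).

$41,700

Payment cap: 15% × $5,600 = $840/month.
At $20.13 per $1,000, that supports 840/20.13 × 1,000 ≈ $41,728 → $41,700.
LTV cap: 85% × $264,000 = $224,400 → $224,400.
Binding constraint: payment-to-income.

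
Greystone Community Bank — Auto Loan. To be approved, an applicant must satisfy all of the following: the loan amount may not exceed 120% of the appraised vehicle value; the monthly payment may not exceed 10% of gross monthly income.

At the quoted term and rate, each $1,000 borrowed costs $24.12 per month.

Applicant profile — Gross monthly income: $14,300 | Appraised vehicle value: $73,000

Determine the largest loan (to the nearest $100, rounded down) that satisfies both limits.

Payment cap: 10% × $14,300 = $1,430/month.
At $24.12 per $1,000, that supports 1,430/24.12 × 1,000 ≈ $59,286 → $59,200.
LTV cap: 120% × $73,000 = $87,600 → $87,600.
Binding constraint: payment-to-income.

$59,200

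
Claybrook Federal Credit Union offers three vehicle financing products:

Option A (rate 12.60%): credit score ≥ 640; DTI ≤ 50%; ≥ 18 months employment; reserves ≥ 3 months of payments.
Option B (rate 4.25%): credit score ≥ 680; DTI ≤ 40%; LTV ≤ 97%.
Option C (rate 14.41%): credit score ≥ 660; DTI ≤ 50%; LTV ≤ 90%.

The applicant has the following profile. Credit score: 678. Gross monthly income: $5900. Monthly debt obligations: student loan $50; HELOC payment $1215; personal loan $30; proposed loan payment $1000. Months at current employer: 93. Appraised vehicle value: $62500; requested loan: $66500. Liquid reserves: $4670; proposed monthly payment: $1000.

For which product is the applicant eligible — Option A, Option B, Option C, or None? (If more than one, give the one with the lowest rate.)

Total debts = (50 + 1,215 + 30 + 1,000) = 2,295; DTI = 2,295/5,900 = 38.9%.
LTV = 66,500/62,500 = 106.4%.
Reserves = 4,670/1,000 = 4.7 months.
Option A: score 678 ≥ 640; DTI 38.9% ≤ 50%; employment 93 ≥ 18 mo; reserves 4.7 ≥ 3 mo → qualifies.
Option B: score 678 < 680; DTI 38.9% ≤ 40%; LTV 106.4% > 97% → does not qualify.
Option C: score 678 ≥ 660; DTI 38.9% ≤ 50%; LTV 106.4% > 90% → does not qualify.

Option A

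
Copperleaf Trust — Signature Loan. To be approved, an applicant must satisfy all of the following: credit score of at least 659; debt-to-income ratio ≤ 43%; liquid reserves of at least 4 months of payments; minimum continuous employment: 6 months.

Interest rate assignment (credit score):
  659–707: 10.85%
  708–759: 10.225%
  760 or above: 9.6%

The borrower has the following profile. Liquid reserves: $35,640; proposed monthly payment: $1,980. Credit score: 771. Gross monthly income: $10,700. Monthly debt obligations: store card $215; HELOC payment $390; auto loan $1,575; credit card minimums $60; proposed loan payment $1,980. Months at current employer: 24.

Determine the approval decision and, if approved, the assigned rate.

Approved at 9.6%

Credit score 771 ≥ 659 (meets minimum)
Employment 24 ≥ 6 months
Total monthly debts = (215 + 390 + 1,575 + 60 + 1,980) = 4,220. Debt-to-income = 4,220/10,700 = 39.4% — meets 43% limit
Liquid reserves cover 35,640/1,980 = 18.0 months — ≥ 4 required
All requirements met. Score 771 falls in the 760 or above tier → 9.6%.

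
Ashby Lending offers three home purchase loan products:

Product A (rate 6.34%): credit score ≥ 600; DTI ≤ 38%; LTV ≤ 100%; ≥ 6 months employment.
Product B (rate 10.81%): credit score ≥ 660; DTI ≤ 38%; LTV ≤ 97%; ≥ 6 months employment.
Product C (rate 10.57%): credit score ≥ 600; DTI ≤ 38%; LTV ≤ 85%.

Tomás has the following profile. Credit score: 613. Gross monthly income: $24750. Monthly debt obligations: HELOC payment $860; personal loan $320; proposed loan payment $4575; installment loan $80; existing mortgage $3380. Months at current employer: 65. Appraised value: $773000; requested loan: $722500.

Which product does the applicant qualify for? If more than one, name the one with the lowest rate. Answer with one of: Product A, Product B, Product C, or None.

Total debts = (860 + 320 + 4,575 + 80 + 3,380) = 9,215; DTI = 9,215/24,750 = 37.2%.
LTV = 722,500/773,000 = 93.5%.
Product A: score 613 ≥ 600; DTI 37.2% ≤ 38%; LTV 93.5% ≤ 100%; employment 65 ≥ 6 mo → qualifies.
Product B: score 613 < 660; DTI 37.2% ≤ 38%; LTV 93.5% ≤ 97%; employment 65 ≥ 6 mo → does not qualify.
Product C: score 613 ≥ 600; DTI 37.2% ≤ 38%; LTV 93.5% > 85% → does not qualify.

Product A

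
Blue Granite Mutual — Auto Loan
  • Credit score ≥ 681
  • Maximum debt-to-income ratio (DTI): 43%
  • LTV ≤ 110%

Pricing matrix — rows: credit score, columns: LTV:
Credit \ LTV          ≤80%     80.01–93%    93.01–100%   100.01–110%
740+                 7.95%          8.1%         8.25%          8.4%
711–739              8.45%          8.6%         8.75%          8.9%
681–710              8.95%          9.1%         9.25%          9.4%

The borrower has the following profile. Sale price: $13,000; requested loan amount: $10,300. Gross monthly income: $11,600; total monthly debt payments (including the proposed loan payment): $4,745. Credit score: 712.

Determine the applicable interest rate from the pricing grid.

Credit score 712 ≥ 681; Debt-to-income = 4,745/11,600 = 40.9% — meets 43% limit
Loan-to-value = 10,300/13,000 = 79.2% — pass (110% max)
Credit 712 → row 711–739; LTV 79.2% → column ≤80%. Grid cell → 8.45%.

8.45%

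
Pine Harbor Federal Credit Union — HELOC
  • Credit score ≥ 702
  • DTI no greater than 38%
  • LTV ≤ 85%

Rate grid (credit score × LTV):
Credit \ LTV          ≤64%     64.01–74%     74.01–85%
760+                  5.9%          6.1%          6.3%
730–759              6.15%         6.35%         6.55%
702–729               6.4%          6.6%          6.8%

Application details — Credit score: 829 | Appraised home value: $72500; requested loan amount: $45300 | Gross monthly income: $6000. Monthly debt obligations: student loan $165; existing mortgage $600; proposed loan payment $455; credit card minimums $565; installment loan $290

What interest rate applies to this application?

5.9%

Credit score 829 ≥ 702; Total monthly debts = (165 + 600 + 455 + 565 + 290) = 2,075. Debt-to-income = 2,075/6,000 = 34.6% — meets 38% limit
LTV: 45,300 ÷ 72,500 = 62.5%, within 85% cap
Credit 829 → row 760+; LTV 62.5% → column ≤64%. Grid cell → 5.9%.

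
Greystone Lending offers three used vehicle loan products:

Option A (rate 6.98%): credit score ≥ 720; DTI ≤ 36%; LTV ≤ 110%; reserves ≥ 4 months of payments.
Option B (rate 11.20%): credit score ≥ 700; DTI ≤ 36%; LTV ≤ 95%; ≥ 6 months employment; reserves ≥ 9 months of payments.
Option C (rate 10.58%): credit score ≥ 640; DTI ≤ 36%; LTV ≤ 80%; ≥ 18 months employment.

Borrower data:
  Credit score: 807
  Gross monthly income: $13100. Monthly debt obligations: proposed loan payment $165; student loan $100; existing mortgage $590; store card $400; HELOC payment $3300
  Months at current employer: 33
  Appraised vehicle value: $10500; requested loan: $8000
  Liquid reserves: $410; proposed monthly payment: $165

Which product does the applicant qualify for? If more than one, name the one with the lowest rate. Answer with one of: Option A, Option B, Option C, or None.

Total debts = (165 + 100 + 590 + 400 + 3,300) = 4,555; DTI = 4,555/13,100 = 34.8%.
LTV = 8,000/10,500 = 76.2%.
Reserves = 410/165 = 2.5 months.
Option A: score 807 ≥ 720; DTI 34.8% ≤ 36%; LTV 76.2% ≤ 110%; reserves 2.5 < 4 mo → does not qualify.
Option B: score 807 ≥ 700; DTI 34.8% ≤ 36%; LTV 76.2% ≤ 95%; employment 33 ≥ 6 mo; reserves 2.5 < 9 mo → does not qualify.
Option C: score 807 ≥ 640; DTI 34.8% ≤ 36%; LTV 76.2% ≤ 80%; employment 33 ≥ 18 mo → qualifies.

Option C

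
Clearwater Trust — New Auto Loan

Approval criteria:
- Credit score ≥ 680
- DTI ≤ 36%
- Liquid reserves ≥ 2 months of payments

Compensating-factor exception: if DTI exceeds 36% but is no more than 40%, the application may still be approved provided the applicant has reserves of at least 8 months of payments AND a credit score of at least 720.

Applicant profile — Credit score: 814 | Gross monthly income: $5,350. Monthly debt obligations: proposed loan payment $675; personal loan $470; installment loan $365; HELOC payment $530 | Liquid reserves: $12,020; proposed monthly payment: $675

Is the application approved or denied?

Approved

Credit score 814 ≥ 680 (meets base)
Total debts = (675 + 470 + 365 + 530) = 2,040. DTI = 2,040/5,350 = 38.1% > 36% — standard DTI limit exceeded.
Reserves: 12,020 ÷ 675 = 17.8 months (meets 2-month minimum)
38.1% falls in the override range (36%–40%), so the compensating-factor test applies.
Override check — reserves: 17.8 mo (ok); score: 814 (ok).
Both compensating conditions met → exception applies.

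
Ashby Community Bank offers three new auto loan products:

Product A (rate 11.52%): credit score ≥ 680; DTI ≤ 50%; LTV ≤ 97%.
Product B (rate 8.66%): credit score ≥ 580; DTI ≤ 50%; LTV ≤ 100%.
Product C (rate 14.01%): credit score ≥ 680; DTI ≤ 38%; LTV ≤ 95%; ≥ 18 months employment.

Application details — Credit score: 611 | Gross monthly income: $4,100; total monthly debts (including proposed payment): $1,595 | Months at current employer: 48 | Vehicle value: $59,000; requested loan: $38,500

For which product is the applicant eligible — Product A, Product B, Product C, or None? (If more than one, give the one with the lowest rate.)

Product B

DTI = 1,595/4,100 = 38.9%.
LTV = 38,500/59,000 = 65.3%.
Product A: score 611 < 680; DTI 38.9% ≤ 50%; LTV 65.3% ≤ 97% → does not qualify.
Product B: score 611 ≥ 580; DTI 38.9% ≤ 50%; LTV 65.3% ≤ 100% → qualifies.
Product C: score 611 < 680; DTI 38.9% > 38%; LTV 65.3% ≤ 95%; employment 48 ≥ 18 mo → does not qualify.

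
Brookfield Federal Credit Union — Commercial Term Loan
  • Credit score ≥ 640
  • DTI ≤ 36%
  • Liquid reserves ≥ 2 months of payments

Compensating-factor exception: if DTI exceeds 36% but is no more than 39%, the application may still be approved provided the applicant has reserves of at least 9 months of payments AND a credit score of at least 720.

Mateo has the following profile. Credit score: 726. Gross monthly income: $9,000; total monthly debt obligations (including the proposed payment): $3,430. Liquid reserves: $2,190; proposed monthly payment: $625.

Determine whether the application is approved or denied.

Denied

Credit score 726 ≥ 640 (meets base)
DTI = 3,430/9,000 = 38.1% > 36% — standard DTI limit exceeded.
Liquid reserves cover 2,190/625 = 3.5 months — ≥ 2 required
DTI 38.1% is within the 36%–39% exception band; checking compensating factors.
Reserves 3.5 < 9 months; credit score 726 ≥ 720.
Compensating-factor requirement not fully met.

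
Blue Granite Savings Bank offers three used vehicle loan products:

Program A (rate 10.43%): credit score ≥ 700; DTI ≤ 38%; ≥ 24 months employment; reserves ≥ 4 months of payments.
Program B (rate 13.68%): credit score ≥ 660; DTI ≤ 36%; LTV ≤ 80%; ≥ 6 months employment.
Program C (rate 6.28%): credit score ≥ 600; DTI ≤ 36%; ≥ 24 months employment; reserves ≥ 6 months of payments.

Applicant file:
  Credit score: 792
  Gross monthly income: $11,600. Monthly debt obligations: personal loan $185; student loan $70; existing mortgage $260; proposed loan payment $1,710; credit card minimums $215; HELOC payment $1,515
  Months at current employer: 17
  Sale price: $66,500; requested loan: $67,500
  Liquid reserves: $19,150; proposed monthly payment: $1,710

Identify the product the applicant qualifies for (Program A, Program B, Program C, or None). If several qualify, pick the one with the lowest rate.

None

Total debts = (185 + 70 + 260 + 1,710 + 215 + 1,515) = 3,955; DTI = 3,955/11,600 = 34.1%.
LTV = 67,500/66,500 = 101.5%.
Reserves = 19,150/1,710 = 11.2 months.
Program A: score 792 ≥ 700; DTI 34.1% ≤ 38%; employment 17 < 24 mo; reserves 11.2 ≥ 4 mo → does not qualify.
Program B: score 792 ≥ 660; DTI 34.1% ≤ 36%; LTV 101.5% > 80%; employment 17 ≥ 6 mo → does not qualify.
Program C: score 792 ≥ 600; DTI 34.1% ≤ 36%; employment 17 < 24 mo; reserves 11.2 ≥ 6 mo → does not qualify.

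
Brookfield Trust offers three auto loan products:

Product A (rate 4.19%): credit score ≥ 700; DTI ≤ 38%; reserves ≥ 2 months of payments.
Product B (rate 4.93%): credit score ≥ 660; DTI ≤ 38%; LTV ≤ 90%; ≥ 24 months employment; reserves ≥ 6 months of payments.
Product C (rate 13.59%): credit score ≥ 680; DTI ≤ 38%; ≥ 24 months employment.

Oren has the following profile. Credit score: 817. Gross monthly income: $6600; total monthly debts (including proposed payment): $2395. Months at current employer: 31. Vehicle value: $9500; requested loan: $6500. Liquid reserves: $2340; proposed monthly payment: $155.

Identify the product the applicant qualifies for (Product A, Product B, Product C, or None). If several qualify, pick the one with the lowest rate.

DTI = 2,395/6,600 = 36.3%.
LTV = 6,500/9,500 = 68.4%.
Reserves = 2,340/155 = 15.1 months.
Product A: score 817 ≥ 700; DTI 36.3% ≤ 38%; reserves 15.1 ≥ 2 mo → qualifies.
Product B: score 817 ≥ 660; DTI 36.3% ≤ 38%; LTV 68.4% ≤ 90%; employment 31 ≥ 24 mo; reserves 15.1 ≥ 6 mo → qualifies.
Product C: score 817 ≥ 680; DTI 36.3% ≤ 38%; employment 31 ≥ 24 mo → qualifies.
Qualifying: Product A, Product B, Product C. Lowest rate is 4.19% → Product A.

Product A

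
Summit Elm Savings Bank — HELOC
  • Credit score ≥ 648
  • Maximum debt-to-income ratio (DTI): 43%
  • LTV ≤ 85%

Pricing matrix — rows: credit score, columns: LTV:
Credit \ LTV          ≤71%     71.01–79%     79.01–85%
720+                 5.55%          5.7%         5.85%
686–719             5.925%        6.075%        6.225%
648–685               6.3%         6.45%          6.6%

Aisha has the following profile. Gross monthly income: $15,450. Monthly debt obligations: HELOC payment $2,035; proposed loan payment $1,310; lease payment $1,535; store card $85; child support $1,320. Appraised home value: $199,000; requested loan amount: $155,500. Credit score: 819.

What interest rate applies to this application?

5.7%

Credit score 819 ≥ 648; Total monthly debts = (2,035 + 1,310 + 1,535 + 85 + 1,320) = 6,285. Debt-to-income = 6,285/15,450 = 40.7% — meets 43% limit
LTV = 155,500/199,000 = 78.1% ≤ 85%
Score 819 is in the 720+ band; LTV 78.1% is in the 71.01–79% band → 5.7%.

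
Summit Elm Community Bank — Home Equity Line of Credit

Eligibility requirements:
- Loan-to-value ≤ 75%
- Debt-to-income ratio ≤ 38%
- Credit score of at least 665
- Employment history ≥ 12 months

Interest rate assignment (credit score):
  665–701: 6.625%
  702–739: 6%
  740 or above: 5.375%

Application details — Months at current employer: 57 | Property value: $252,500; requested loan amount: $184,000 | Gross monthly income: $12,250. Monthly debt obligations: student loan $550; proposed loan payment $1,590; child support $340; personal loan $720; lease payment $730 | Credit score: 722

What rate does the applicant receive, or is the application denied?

Approved at 6%

Credit score 722 ≥ 665 (meets minimum)
Employment 57 ≥ 12 months
Total monthly debts = (550 + 1,590 + 340 + 720 + 730) = 3,930. Debt-to-income = 3,930/12,250 = 32.1% — meets 38% limit
LTV: 184,000 ÷ 252,500 = 72.9%, within 75% cap
All requirements met. Score 722 falls in the 702–739 tier → 6%.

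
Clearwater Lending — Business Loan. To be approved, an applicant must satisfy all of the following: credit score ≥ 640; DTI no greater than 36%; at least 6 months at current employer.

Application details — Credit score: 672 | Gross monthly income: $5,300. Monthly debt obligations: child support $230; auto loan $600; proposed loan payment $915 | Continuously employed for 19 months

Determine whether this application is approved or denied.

Approved

Credit score 672 ≥ 640 (meets)
Total monthly debts = (230 + 600 + 915) = 1,745. DTI: 1,745 ÷ 5,300 = 32.9%, within the 36% cap
Employment 19 ≥ 6 months
All criteria satisfied.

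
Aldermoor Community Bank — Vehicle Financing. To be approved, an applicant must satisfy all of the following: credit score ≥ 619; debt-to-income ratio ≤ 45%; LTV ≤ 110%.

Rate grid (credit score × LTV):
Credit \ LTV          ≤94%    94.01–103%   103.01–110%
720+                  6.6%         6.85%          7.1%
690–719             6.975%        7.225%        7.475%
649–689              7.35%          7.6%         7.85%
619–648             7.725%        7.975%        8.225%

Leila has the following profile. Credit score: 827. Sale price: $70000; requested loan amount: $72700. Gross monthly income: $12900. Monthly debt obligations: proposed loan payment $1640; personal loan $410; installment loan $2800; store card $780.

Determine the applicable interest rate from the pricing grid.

7.1%

Credit score 827 ≥ 619; Total monthly debts = (1,640 + 410 + 2,800 + 780) = 5,630. DTI = 5,630/12,900 = 43.6% ≤ 45%
LTV = 72,700/70,000 = 103.9% ≤ 110%
Credit 827 → row 720+; LTV 103.9% → column 103.01–110%. Grid cell → 7.1%.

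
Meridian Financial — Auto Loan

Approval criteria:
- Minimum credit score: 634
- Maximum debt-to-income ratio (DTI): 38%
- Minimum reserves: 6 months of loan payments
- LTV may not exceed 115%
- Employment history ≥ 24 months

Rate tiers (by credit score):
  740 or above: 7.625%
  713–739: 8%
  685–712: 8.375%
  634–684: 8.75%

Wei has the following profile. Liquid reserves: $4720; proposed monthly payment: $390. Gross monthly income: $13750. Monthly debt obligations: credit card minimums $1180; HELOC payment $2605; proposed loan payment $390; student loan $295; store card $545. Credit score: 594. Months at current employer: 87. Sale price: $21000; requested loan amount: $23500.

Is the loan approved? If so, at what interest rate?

Credit score 594 < 634 (below minimum)
Employment 87 ≥ 24 months
Total monthly debts = (1,180 + 2,605 + 390 + 295 + 545) = 5,015. DTI: 5,015 ÷ 13,750 = 36.5%, within the 38% cap
Liquid reserves cover 4,720/390 = 12.1 months — ≥ 6 required
LTV = 23,500/21,000 = 111.9% ≤ 115%
Not all requirements met → denied.

Denied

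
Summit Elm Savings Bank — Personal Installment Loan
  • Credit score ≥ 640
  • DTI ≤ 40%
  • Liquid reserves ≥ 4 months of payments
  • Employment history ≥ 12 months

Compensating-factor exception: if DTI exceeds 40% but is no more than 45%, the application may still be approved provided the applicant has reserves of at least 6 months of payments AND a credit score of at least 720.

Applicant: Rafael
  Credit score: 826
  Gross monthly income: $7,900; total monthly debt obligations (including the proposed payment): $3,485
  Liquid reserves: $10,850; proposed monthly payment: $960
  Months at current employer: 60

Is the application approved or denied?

Credit score 826 ≥ 640 (meets base)
DTI: 3,485 ÷ 7,900 = 44.1%, over the 40% base limit.
Liquid reserves cover 10,850/960 = 11.3 months — ≥ 4 required
Employment 60 ≥ 12 months
DTI 44.1% is within the 40%–45% exception band; checking compensating factors.
Reserves 11.3 ≥ 6 months; credit score 826 ≥ 720.
Both override conditions satisfied; DTI exception granted.

Approved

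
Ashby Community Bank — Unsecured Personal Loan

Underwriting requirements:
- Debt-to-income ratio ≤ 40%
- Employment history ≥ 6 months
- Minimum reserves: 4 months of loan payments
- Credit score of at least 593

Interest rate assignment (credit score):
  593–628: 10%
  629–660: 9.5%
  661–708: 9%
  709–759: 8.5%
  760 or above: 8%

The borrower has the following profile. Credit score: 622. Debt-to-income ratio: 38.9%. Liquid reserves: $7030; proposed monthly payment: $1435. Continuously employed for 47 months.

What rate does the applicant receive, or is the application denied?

Approved at 10%

Credit score 622 ≥ 593 (meets minimum)
Reserves = 7,030/1,435 = 4.9 months ≥ 4
Employment 47 ≥ 6 months
Debt-to-income 38.9% vs 40% cap — pass
All requirements met. Score 622 falls in the 593–628 tier → 10%.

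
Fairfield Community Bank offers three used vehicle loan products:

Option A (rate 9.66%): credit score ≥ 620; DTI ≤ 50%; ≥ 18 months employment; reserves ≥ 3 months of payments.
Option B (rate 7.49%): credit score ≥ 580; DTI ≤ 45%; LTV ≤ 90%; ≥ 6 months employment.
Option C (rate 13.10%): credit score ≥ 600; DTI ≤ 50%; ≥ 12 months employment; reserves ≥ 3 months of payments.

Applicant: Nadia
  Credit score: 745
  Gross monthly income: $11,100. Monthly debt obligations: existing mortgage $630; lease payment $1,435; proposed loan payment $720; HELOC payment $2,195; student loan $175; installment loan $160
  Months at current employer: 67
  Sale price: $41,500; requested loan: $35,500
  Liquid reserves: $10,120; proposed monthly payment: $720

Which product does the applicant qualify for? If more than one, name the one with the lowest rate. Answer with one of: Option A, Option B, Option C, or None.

Option A

Total debts = (630 + 1,435 + 720 + 2,195 + 175 + 160) = 5,315; DTI = 5,315/11,100 = 47.9%.
LTV = 35,500/41,500 = 85.5%.
Reserves = 10,120/720 = 14.1 months.
Option A: score 745 ≥ 620; DTI 47.9% ≤ 50%; employment 67 ≥ 18 mo; reserves 14.1 ≥ 3 mo → qualifies.
Option B: score 745 ≥ 580; DTI 47.9% > 45%; LTV 85.5% ≤ 90%; employment 67 ≥ 6 mo → does not qualify.
Option C: score 745 ≥ 600; DTI 47.9% ≤ 50%; employment 67 ≥ 12 mo; reserves 14.1 ≥ 3 mo → qualifies.
Qualifying: Option A, Option C. Lowest rate is 9.66% → Option A.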